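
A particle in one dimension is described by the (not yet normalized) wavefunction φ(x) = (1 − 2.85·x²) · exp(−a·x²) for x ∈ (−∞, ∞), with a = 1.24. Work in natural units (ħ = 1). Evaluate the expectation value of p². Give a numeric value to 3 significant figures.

p² φ = −ħ² d²φ/dx²; ⟨p²⟩ = −ħ² ∫ φ*·φ'' dx / ∫|φ|² dx.
Expand each integrand as polynomial × e^(−2ax²) and use ∫x^(2j)·e^(−2ax²) dx = (2j−1)!!/(4a)^j · √(π/(2a)), odd powers → 0; here √(π/(2a)) = 1.1255. Differentiate with the product rule, d/dx e^(−ax²) = −2ax·e^(−ax²).
State is unnormalized: ∫|φ|² dx = 0.94688, and ∫φ*·(−ħ² φ'') dx = 6.2250, so ⟨p²⟩ = 6.2250 / 0.94688.
⟨p²⟩ = 6.5742.

6.57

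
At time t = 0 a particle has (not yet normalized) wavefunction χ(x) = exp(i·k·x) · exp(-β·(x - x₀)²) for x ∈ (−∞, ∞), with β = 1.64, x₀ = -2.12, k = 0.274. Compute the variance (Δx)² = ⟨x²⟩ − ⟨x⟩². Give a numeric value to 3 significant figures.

Compute ⟨x⟩ and ⟨x²⟩ separately, then (Δx)² = ⟨x²⟩ − ⟨x⟩².
Gaussian moments (u = x − x₀): ∫u^(2j)·e^(−2βu²) du = (2j−1)!!/(4β)^j · √(π/(2β)), odd powers integrate to 0; here √(π/(2β)) = 0.97867.
Normalization: ∫|χ|² dx = 0.97867.
⟨x⟩ = -2.1200 and ⟨x²⟩ = 4.6468.
(Δx)² = 4.6468 − (-2.1200)² = 0.15244.

0.152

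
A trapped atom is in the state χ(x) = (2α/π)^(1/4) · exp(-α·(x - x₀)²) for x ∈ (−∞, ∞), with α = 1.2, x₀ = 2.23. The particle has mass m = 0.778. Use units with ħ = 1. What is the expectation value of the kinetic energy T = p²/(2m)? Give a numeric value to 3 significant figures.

0.771

T = −(ħ²/2m) d²/dx², so ⟨T⟩ = −(ħ²/2m) ∫ χ*·χ'' dx; with m = 0.778.
Gaussian moments (u = x − x₀): ∫u^(2j)·e^(−2αu²) du = (2j−1)!!/(4α)^j · √(π/(2α)), odd powers integrate to 0; here √(π/(2α)) = 1.1441. Derivatives: d/dx e^(−αu²) = −2αu·e^(−αu²), d²/dx² e^(−αu²) = (4α²u² − 2α)·e^(−αu²).
⟨T⟩ = 0.77121.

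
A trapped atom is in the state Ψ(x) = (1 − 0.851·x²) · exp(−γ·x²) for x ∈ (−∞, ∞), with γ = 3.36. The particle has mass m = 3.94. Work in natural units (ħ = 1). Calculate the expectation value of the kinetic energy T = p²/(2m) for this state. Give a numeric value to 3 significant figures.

0.556

T = −(ħ²/2m) d²/dx², so ⟨T⟩ = −(ħ²/2m) ∫ Ψ*·Ψ'' dx / ∫|Ψ|² dx; with m = 3.94.
Expand each integrand as polynomial × e^(−2γx²) and use ∫x^(2j)·e^(−2γx²) dx = (2j−1)!!/(4γ)^j · √(π/(2γ)), odd powers → 0; here √(π/(2γ)) = 0.68374. Differentiate with the product rule, d/dx e^(−γx²) = −2γx·e^(−γx²).
State is unnormalized: ∫|Ψ|² dx = 0.60538, and ∫Ψ*·(−ħ²/2m · Ψ'') dx = 0.33665, so ⟨T⟩ = 0.33665 / 0.60538.
⟨T⟩ = 0.55609.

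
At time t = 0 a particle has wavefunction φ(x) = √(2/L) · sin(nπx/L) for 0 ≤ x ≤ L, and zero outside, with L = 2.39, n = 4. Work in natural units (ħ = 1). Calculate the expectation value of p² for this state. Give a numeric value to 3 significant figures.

27.6

p² φ = −ħ² d²φ/dx²; ⟨p²⟩ = −ħ² ∫ φ*·φ'' dx.
d/dx sin(nπx/L) = (nπ/L)·cos(nπx/L) and d²/dx² sin(nπx/L) = −(nπ/L)²·sin(nπx/L); on 0 ≤ x ≤ L, ∫sin²(nπx/L) dx = L/2 and ∫sin(nπx/L)·cos(nπx/L) dx = 0.
⟨p²⟩ = 27.645.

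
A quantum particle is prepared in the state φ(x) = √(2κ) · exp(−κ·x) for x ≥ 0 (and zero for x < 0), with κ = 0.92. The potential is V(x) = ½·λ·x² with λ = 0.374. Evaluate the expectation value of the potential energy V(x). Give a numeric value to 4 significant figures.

0.1105

⟨V⟩ = ∫ V(x)·|φ|² dx.
Every integrand reduces to terms xʲ·e^(−2κx) on [0, ∞); use ∫₀^∞ xʲ·e^(−2κx) dx = j!/(2κ)^(j+1).
⟨V⟩ = 0.11047.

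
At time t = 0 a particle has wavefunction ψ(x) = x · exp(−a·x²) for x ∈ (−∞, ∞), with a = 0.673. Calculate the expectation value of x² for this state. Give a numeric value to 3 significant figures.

⟨x²⟩ = ∫ x²·|ψ|² dx / ∫|ψ|² dx (integrals over the domain).
Expand each integrand as polynomial × e^(−2ax²) and use ∫x^(2j)·e^(−2ax²) dx = (2j−1)!!/(4a)^j · √(π/(2a)), odd powers → 0; here √(π/(2a)) = 1.5278.
State is unnormalized: ∫|ψ|² dx = 0.56752, and ∫ψ*·x²·ψ dx = 0.63245, so ⟨x²⟩ = 0.63245 / 0.56752.
⟨x²⟩ = 1.1144.

1.11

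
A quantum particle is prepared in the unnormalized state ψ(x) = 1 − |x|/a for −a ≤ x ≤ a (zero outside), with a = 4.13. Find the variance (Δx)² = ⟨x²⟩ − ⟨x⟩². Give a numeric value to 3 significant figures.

Compute ⟨x⟩ and ⟨x²⟩ separately, then (Δx)² = ⟨x²⟩ − ⟨x⟩².
ψ is even, so ∫ over [−a, a] = 2∫₀ᵃ with ψ = 1 − x/a there: ∫₀ᵃ (1 − x/a)² dx = a/3, ∫₀ᵃ x²(1 − x/a)² dx = a³/30, ∫₀ᵃ x⁴(1 − x/a)² dx = a⁵/105.
Normalization: ∫|ψ|² dx = 2.7533.
⟨x⟩ = 0.0000 and ⟨x²⟩ = 1.7057.
(Δx)² = 1.7057 − (0.0000)² = 1.7057.

1.71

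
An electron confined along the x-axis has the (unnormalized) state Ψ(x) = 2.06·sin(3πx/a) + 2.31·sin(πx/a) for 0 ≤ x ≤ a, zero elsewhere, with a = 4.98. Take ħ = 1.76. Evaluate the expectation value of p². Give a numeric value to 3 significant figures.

p² Ψ = −ħ² d²Ψ/dx²; ⟨p²⟩ = −ħ² ∫ Ψ*·Ψ'' dx / ∫|Ψ|² dx.
d²/dx² sin(jπx/a) = −(jπ/a)²·sin(jπx/a); on 0 ≤ x ≤ a, ∫sin²(jπx/a) dx = a/2 and ∫sin(jπx/a)·sin(lπx/a) dx = 0 for j ≠ l, so only diagonal terms survive in ∫|Ψ|² and ∫Ψ·Ψ″; ∫Ψ·Ψ′ dx = [Ψ²/2] between the walls = 0.
State is unnormalized: ∫|Ψ|² dx = 23.853, and ∫Ψ*·(−ħ² Ψ'') dx = 133.61, so ⟨p²⟩ = 133.61 / 23.853.
⟨p²⟩ = 5.6013.

5.60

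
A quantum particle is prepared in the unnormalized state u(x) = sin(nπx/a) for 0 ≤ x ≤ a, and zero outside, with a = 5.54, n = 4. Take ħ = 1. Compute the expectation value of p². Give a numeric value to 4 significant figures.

p² u = −ħ² d²u/dx²; ⟨p²⟩ = −ħ² ∫ u*·u'' dx / ∫|u|² dx.
d/dx sin(nπx/a) = (nπ/a)·cos(nπx/a) and d²/dx² sin(nπx/a) = −(nπ/a)²·sin(nπx/a); on 0 ≤ x ≤ a, ∫sin²(nπx/a) dx = a/2 and ∫sin(nπx/a)·cos(nπx/a) dx = 0.
State is unnormalized: ∫|u|² dx = 2.7700, and ∫u*·(−ħ² u'') dx = 14.252, so ⟨p²⟩ = 14.252 / 2.7700.
⟨p²⟩ = 5.1452.

5.145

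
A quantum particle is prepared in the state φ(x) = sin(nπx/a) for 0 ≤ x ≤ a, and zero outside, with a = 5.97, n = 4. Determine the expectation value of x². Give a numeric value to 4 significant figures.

11.77

⟨x²⟩ = ∫ x²·|φ|² dx / ∫|φ|² dx (integrals over the domain).
With sin²θ = (1 − cos2θ)/2 on 0 ≤ x ≤ a: ∫sin²(nπx/a) dx = a/2, ∫x·sin²(nπx/a) dx = a²/4, ∫x²·sin²(nπx/a) dx = a³·(1/6 − 1/(4n²π²)); higher powers xᵏ the same way, integrating xᵏ·cos(2nπx/a) by parts.
State is unnormalized: ∫|φ|² dx = 2.9850, and ∫φ*·x²·φ dx = 35.126, so ⟨x²⟩ = 35.126 / 2.9850.
⟨x²⟩ = 11.767.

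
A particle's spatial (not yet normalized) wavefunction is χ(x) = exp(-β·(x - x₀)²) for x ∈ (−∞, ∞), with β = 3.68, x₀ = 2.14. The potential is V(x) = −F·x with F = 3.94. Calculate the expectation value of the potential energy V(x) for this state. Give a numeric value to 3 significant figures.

-8.43

⟨V⟩ = ∫ V(x)·|χ|² dx / ∫|χ|² dx.
Gaussian moments (u = x − x₀): ∫u^(2j)·e^(−2βu²) du = (2j−1)!!/(4β)^j · √(π/(2β)), odd powers integrate to 0; here √(π/(2β)) = 0.65334.
State is unnormalized: ∫|χ|² dx = 0.65334, and ∫χ*·V(x)·χ dx = -5.5087, so ⟨V⟩ = -5.5087 / 0.65334.
⟨V⟩ = -8.4316.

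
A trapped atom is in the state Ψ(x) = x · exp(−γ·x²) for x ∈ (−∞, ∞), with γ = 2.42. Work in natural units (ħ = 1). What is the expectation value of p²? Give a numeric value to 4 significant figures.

p² Ψ = −ħ² d²Ψ/dx²; ⟨p²⟩ = −ħ² ∫ Ψ*·Ψ'' dx / ∫|Ψ|² dx.
Expand each integrand as polynomial × e^(−2γx²) and use ∫x^(2j)·e^(−2γx²) dx = (2j−1)!!/(4γ)^j · √(π/(2γ)), odd powers → 0; here √(π/(2γ)) = 0.80566. Differentiate with the product rule, d/dx e^(−γx²) = −2γx·e^(−γx²).
State is unnormalized: ∫|Ψ|² dx = 0.083229, and ∫Ψ*·(−ħ² Ψ'') dx = 0.60425, so ⟨p²⟩ = 0.60425 / 0.083229.
⟨p²⟩ = 7.2600.

7.260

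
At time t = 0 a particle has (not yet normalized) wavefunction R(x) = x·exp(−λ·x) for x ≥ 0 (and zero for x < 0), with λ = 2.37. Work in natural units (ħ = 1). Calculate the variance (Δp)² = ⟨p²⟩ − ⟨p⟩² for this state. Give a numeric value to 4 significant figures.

5.617

Compute ⟨p⟩ and ⟨p²⟩ separately; (Δp)² = ⟨p²⟩ − ⟨p⟩².
Differentiate x·exp(−λ·x) with the product rule; every integrand then reduces to terms xʲ·e^(−2λx) on [0, ∞), with ∫₀^∞ xʲ·e^(−2λx) dx = j!/(2λ)^(j+1).
Normalization: ∫|R|² dx = 0.018780.
⟨p⟩ = 0.0000 and ⟨p²⟩ = 5.6169.
(Δp)² = 5.6169 − (0.0000)² = 5.6169.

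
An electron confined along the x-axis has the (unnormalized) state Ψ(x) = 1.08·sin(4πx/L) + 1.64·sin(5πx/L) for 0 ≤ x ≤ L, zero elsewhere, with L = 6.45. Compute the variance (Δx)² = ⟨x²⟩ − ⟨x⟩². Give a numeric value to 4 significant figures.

Compute ⟨x⟩ and ⟨x²⟩ separately, then (Δx)² = ⟨x²⟩ − ⟨x⟩².
On 0 ≤ x ≤ L (j ≠ l): ∫sin²(jπx/L) dx = L/2, ∫sin(jπx/L)·sin(lπx/L) dx = 0; diagonal moments ∫x·sin²(jπx/L) dx = L²/4, ∫x²·sin²(jπx/L) dx = L³·(1/6 − 1/(4j²π²)); cross terms ∫x·sin(jπx/L)·sin(lπx/L) dx = 0 for j + l even and −4jlL²/(π²(j² − l²)²) for j + l odd, ∫x²·sin(jπx/L)·sin(lπx/L) dx = (−1)^(j+l)·4jlL³/(π²(j² − l²)²); higher powers the same way via product-to-sum and parts.
Normalization: ∫|Ψ|² dx = 12.436.
⟨x⟩ = 2.0391 and ⟨x²⟩ = 6.1197.
(Δx)² = 6.1197 − (2.0391)² = 1.9618.

1.962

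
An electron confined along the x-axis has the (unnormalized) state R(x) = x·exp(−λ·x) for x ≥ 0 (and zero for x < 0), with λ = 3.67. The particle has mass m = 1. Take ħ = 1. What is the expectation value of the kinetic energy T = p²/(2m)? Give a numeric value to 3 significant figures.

T = −(ħ²/2m) d²/dx², so ⟨T⟩ = −(ħ²/2m) ∫ R*·R'' dx / ∫|R|² dx; with m = 1.
Differentiate x·exp(−λ·x) with the product rule; every integrand then reduces to terms xʲ·e^(−2λx) on [0, ∞), with ∫₀^∞ xʲ·e^(−2λx) dx = j!/(2λ)^(j+1).
State is unnormalized: ∫|R|² dx = 0.0050576, and ∫R*·(−ħ²/2m · R'') dx = 0.034060, so ⟨T⟩ = 0.034060 / 0.0050576.
⟨T⟩ = 6.7345.

6.73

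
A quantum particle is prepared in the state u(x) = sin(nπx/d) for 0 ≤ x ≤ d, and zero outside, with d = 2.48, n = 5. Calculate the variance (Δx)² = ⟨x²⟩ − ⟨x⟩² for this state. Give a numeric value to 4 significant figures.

Compute ⟨x⟩ and ⟨x²⟩ separately, then (Δx)² = ⟨x²⟩ − ⟨x⟩².
With sin²θ = (1 − cos2θ)/2 on 0 ≤ x ≤ d: ∫sin²(nπx/d) dx = d/2, ∫x·sin²(nπx/d) dx = d²/4, ∫x²·sin²(nπx/d) dx = d³·(1/6 − 1/(4n²π²)); higher powers xᵏ the same way, integrating xᵏ·cos(2nπx/d) by parts.
Normalization: ∫|u|² dx = 1.2400.
⟨x⟩ = 1.2400 and ⟨x²⟩ = 2.0377.
(Δx)² = 2.0377 − (1.2400)² = 0.50007.

0.5001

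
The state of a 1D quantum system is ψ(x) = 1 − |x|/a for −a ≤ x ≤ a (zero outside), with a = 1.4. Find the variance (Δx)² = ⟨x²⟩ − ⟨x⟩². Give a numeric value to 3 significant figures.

Compute ⟨x⟩ and ⟨x²⟩ separately, then (Δx)² = ⟨x²⟩ − ⟨x⟩².
ψ is even, so ∫ over [−a, a] = 2∫₀ᵃ with ψ = 1 − x/a there: ∫₀ᵃ (1 − x/a)² dx = a/3, ∫₀ᵃ x²(1 − x/a)² dx = a³/30, ∫₀ᵃ x⁴(1 − x/a)² dx = a⁵/105.
Normalization: ∫|ψ|² dx = 0.93333.
⟨x⟩ = 0.0000 and ⟨x²⟩ = 0.19600.
(Δx)² = 0.19600 − (0.0000)² = 0.19600.

0.196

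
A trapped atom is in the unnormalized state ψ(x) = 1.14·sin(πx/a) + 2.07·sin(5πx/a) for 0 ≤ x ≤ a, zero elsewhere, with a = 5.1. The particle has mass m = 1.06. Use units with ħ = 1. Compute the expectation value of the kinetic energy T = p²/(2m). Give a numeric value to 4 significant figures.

T = −(ħ²/2m) d²/dx², so ⟨T⟩ = −(ħ²/2m) ∫ ψ*·ψ'' dx / ∫|ψ|² dx; with m = 1.06.
d²/dx² sin(jπx/a) = −(jπ/a)²·sin(jπx/a); on 0 ≤ x ≤ a, ∫sin²(jπx/a) dx = a/2 and ∫sin(jπx/a)·sin(lπx/a) dx = 0 for j ≠ l, so only diagonal terms survive in ∫|ψ|² and ∫ψ·ψ″; ∫ψ·ψ′ dx = [ψ²/2] between the walls = 0.
State is unnormalized: ∫|ψ|² dx = 14.240, and ∫ψ*·(−ħ²/2m · ψ'') dx = 49.486, so ⟨T⟩ = 49.486 / 14.240.
⟨T⟩ = 3.4750.

3.475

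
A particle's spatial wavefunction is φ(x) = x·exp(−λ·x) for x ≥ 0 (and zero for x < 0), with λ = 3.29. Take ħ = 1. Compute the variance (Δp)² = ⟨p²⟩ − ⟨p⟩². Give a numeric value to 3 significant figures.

10.8

Compute ⟨p⟩ and ⟨p²⟩ separately; (Δp)² = ⟨p²⟩ − ⟨p⟩².
Differentiate x·exp(−λ·x) with the product rule; every integrand then reduces to terms xʲ·e^(−2λx) on [0, ∞), with ∫₀^∞ xʲ·e^(−2λx) dx = j!/(2λ)^(j+1).
Normalization: ∫|φ|² dx = 0.0070202.
⟨p⟩ = 0.0000 and ⟨p²⟩ = 10.824.
(Δp)² = 10.824 − (0.0000)² = 10.824.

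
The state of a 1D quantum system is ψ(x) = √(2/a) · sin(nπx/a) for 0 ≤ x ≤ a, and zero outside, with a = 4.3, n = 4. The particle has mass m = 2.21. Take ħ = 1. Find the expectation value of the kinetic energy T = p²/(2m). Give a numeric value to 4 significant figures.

1.932

T = −(ħ²/2m) d²/dx², so ⟨T⟩ = −(ħ²/2m) ∫ ψ*·ψ'' dx; with m = 2.21.
d/dx sin(nπx/a) = (nπ/a)·cos(nπx/a) and d²/dx² sin(nπx/a) = −(nπ/a)²·sin(nπx/a); on 0 ≤ x ≤ a, ∫sin²(nπx/a) dx = a/2 and ∫sin(nπx/a)·cos(nπx/a) dx = 0.
⟨T⟩ = 1.9322.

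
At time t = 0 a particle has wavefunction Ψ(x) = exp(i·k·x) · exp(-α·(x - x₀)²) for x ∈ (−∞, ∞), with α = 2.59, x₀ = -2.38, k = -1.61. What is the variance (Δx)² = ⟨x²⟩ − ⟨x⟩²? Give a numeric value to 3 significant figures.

0.0965

Compute ⟨x⟩ and ⟨x²⟩ separately, then (Δx)² = ⟨x²⟩ − ⟨x⟩².
Gaussian moments (u = x − x₀): ∫u^(2j)·e^(−2αu²) du = (2j−1)!!/(4α)^j · √(π/(2α)), odd powers integrate to 0; here √(π/(2α)) = 0.77877.
Normalization: ∫|Ψ|² dx = 0.77877.
⟨x⟩ = -2.3800 and ⟨x²⟩ = 5.7609.
(Δx)² = 5.7609 − (-2.3800)² = 0.096525.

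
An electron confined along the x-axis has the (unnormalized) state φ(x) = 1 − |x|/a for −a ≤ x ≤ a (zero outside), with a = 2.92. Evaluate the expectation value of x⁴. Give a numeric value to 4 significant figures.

⟨x⁴⟩ = ∫ x⁴·|φ|² dx / ∫|φ|² dx (integrals over the domain).
φ is even, so ∫ over [−a, a] = 2∫₀ᵃ with φ = 1 − x/a there: ∫₀ᵃ (1 − x/a)² dx = a/3, ∫₀ᵃ x²(1 − x/a)² dx = a³/30, ∫₀ᵃ x⁴(1 − x/a)² dx = a⁵/105.
State is unnormalized: ∫|φ|² dx = 1.9467, and ∫φ*·x⁴·φ dx = 4.0435, so ⟨x⁴⟩ = 4.0435 / 1.9467.
⟨x⁴⟩ = 2.0771.

2.077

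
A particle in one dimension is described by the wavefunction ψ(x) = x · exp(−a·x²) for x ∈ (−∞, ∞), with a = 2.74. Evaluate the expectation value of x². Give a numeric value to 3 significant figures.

0.274

⟨x²⟩ = ∫ x²·|ψ|² dx / ∫|ψ|² dx (integrals over the domain).
Expand each integrand as polynomial × e^(−2ax²) and use ∫x^(2j)·e^(−2ax²) dx = (2j−1)!!/(4a)^j · √(π/(2a)), odd powers → 0; here √(π/(2a)) = 0.75715.
State is unnormalized: ∫|ψ|² dx = 0.069083, and ∫ψ*·x²·ψ dx = 0.018910, so ⟨x²⟩ = 0.018910 / 0.069083.
⟨x²⟩ = 0.27372.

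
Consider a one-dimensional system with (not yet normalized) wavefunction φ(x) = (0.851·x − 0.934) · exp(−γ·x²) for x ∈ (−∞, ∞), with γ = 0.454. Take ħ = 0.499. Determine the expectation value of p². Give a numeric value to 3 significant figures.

p² φ = −ħ² d²φ/dx²; ⟨p²⟩ = −ħ² ∫ φ*·φ'' dx / ∫|φ|² dx.
Expand each integrand as polynomial × e^(−2γx²) and use ∫x^(2j)·e^(−2γx²) dx = (2j−1)!!/(4γ)^j · √(π/(2γ)), odd powers → 0; here √(π/(2γ)) = 1.8601. Differentiate with the product rule, d/dx e^(−γx²) = −2γx·e^(−γx²).
State is unnormalized: ∫|φ|² dx = 2.3644, and ∫φ*·(−ħ² φ'') dx = 0.43500, so ⟨p²⟩ = 0.43500 / 2.3644.
⟨p²⟩ = 0.18398.

0.184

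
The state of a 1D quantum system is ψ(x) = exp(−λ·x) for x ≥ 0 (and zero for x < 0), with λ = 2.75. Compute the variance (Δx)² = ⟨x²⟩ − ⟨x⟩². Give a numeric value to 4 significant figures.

Compute ⟨x⟩ and ⟨x²⟩ separately, then (Δx)² = ⟨x²⟩ − ⟨x⟩².
Every integrand reduces to terms xʲ·e^(−2λx) on [0, ∞); use ∫₀^∞ xʲ·e^(−2λx) dx = j!/(2λ)^(j+1).
Normalization: ∫|ψ|² dx = 0.18182.
⟨x⟩ = 0.18182 and ⟨x²⟩ = 0.066116.
(Δx)² = 0.066116 − (0.18182)² = 0.033058.

0.03306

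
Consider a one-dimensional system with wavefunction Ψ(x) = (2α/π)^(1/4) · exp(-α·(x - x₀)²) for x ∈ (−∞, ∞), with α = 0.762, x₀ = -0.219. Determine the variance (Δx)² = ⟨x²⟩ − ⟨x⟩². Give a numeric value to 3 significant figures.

Compute ⟨x⟩ and ⟨x²⟩ separately, then (Δx)² = ⟨x²⟩ − ⟨x⟩².
Gaussian moments (u = x − x₀): ∫u^(2j)·e^(−2αu²) du = (2j−1)!!/(4α)^j · √(π/(2α)), odd powers integrate to 0; here √(π/(2α)) = 1.4358.
⟨x⟩ = -0.21900 and ⟨x²⟩ = 0.37604.
(Δx)² = 0.37604 − (-0.21900)² = 0.32808.

0.328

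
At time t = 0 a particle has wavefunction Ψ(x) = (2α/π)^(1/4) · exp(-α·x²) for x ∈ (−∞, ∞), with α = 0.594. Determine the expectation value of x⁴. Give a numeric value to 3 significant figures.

0.531

⟨x⁴⟩ = ∫ x⁴·|Ψ|² dx (integrals over the domain).
Gaussian moments: ∫x^(2j)·e^(−2αx²) dx = (2j−1)!!/(4α)^j · √(π/(2α)), odd powers integrate to 0; here √(π/(2α)) = 1.6262.
⟨x⁴⟩ = 0.53141.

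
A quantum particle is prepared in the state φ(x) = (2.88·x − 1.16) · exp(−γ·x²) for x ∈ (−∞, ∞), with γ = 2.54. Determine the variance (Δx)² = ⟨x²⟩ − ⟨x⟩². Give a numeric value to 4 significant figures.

0.08023

Compute ⟨x⟩ and ⟨x²⟩ separately, then (Δx)² = ⟨x²⟩ − ⟨x⟩².
Expand each integrand as polynomial × e^(−2γx²) and use ∫x^(2j)·e^(−2γx²) dx = (2j−1)!!/(4γ)^j · √(π/(2γ)), odd powers → 0; here √(π/(2γ)) = 0.78640.
Normalization: ∫|φ|² dx = 1.7002.
⟨x⟩ = -0.30418 and ⟨x²⟩ = 0.17276.
(Δx)² = 0.17276 − (-0.30418)² = 0.080230.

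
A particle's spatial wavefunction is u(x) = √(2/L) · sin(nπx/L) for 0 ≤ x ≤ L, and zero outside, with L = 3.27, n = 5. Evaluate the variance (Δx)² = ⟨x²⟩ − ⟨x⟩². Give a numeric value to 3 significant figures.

Compute ⟨x⟩ and ⟨x²⟩ separately, then (Δx)² = ⟨x²⟩ − ⟨x⟩².
With sin²θ = (1 − cos2θ)/2 on 0 ≤ x ≤ L: ∫sin²(nπx/L) dx = L/2, ∫x·sin²(nπx/L) dx = L²/4, ∫x²·sin²(nπx/L) dx = L³·(1/6 − 1/(4n²π²)); higher powers xᵏ the same way, integrating xᵏ·cos(2nπx/L) by parts.
⟨x⟩ = 1.6350 and ⟨x²⟩ = 3.5426.
(Δx)² = 3.5426 − (1.6350)² = 0.86941.

0.869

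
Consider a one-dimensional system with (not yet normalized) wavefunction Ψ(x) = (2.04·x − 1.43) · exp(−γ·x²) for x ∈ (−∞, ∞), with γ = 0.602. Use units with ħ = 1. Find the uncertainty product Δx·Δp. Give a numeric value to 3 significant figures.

0.665

Δx = √(⟨x²⟩−⟨x⟩²), Δp = √(⟨p²⟩−⟨p⟩²).
Expand each integrand as polynomial × e^(−2γx²) and use ∫x^(2j)·e^(−2γx²) dx = (2j−1)!!/(4γ)^j · √(π/(2γ)), odd powers → 0; here √(π/(2γ)) = 1.6153. Differentiate with the product rule, d/dx e^(−γx²) = −2γx·e^(−γx²).
Normalization: ∫|Ψ|² dx = 6.0949.
⟨x⟩ = -0.64215, ⟨x²⟩ = 0.79571 ⇒ Δx = 0.61916.
⟨p⟩ = 0.0000, ⟨p²⟩ = 1.1535 ⇒ Δp = 1.0740.
Δx·Δp = 0.66497.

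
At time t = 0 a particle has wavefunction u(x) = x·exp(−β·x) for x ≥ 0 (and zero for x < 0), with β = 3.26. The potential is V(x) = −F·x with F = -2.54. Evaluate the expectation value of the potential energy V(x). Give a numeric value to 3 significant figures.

⟨V⟩ = ∫ V(x)·|u|² dx / ∫|u|² dx.
Every integrand reduces to terms xʲ·e^(−2βx) on [0, ∞); use ∫₀^∞ xʲ·e^(−2βx) dx = j!/(2β)^(j+1).
State is unnormalized: ∫|u|² dx = 0.0072158, and ∫u*·V(x)·u dx = 0.0084332, so ⟨V⟩ = 0.0084332 / 0.0072158.
⟨V⟩ = 1.1687.

1.17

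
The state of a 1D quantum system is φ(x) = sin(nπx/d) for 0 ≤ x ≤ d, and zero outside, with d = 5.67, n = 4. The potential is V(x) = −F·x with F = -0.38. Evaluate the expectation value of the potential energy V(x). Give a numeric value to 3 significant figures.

1.08

⟨V⟩ = ∫ V(x)·|φ|² dx / ∫|φ|² dx.
With sin²θ = (1 − cos2θ)/2 on 0 ≤ x ≤ d: ∫sin²(nπx/d) dx = d/2, ∫x·sin²(nπx/d) dx = d²/4, ∫x²·sin²(nπx/d) dx = d³·(1/6 − 1/(4n²π²)); higher powers xᵏ the same way, integrating xᵏ·cos(2nπx/d) by parts.
State is unnormalized: ∫|φ|² dx = 2.8350, and ∫φ*·V(x)·φ dx = 3.0541, so ⟨V⟩ = 3.0541 / 2.8350.
⟨V⟩ = 1.0773.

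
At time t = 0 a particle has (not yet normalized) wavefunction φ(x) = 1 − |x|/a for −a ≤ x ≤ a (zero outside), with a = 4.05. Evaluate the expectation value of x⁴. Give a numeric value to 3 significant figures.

7.69

⟨x⁴⟩ = ∫ x⁴·|φ|² dx / ∫|φ|² dx (integrals over the domain).
φ is even, so ∫ over [−a, a] = 2∫₀ᵃ with φ = 1 − x/a there: ∫₀ᵃ (1 − x/a)² dx = a/3, ∫₀ᵃ x²(1 − x/a)² dx = a³/30, ∫₀ᵃ x⁴(1 − x/a)² dx = a⁵/105.
State is unnormalized: ∫|φ|² dx = 2.7000, and ∫φ*·x⁴·φ dx = 20.755, so ⟨x⁴⟩ = 20.755 / 2.7000.
⟨x⁴⟩ = 7.6869.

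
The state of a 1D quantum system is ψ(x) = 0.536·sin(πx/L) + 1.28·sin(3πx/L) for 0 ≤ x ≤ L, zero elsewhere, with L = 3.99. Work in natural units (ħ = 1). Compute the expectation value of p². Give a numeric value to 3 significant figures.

p² ψ = −ħ² d²ψ/dx²; ⟨p²⟩ = −ħ² ∫ ψ*·ψ'' dx / ∫|ψ|² dx.
d²/dx² sin(jπx/L) = −(jπ/L)²·sin(jπx/L); on 0 ≤ x ≤ L, ∫sin²(jπx/L) dx = L/2 and ∫sin(jπx/L)·sin(lπx/L) dx = 0 for j ≠ l, so only diagonal terms survive in ∫|ψ|² and ∫ψ·ψ″; ∫ψ·ψ′ dx = [ψ²/2] between the walls = 0.
State is unnormalized: ∫|ψ|² dx = 3.8418, and ∫ψ*·(−ħ² ψ'') dx = 18.593, so ⟨p²⟩ = 18.593 / 3.8418.
⟨p²⟩ = 4.8396.

4.84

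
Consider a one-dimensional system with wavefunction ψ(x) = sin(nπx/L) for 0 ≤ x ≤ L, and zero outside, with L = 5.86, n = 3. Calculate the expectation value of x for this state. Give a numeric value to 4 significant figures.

⟨x⟩ = ∫ x·|ψ|² dx / ∫|ψ|² dx (integrals over the domain).
With sin²θ = (1 − cos2θ)/2 on 0 ≤ x ≤ L: ∫sin²(nπx/L) dx = L/2, ∫x·sin²(nπx/L) dx = L²/4, ∫x²·sin²(nπx/L) dx = L³·(1/6 − 1/(4n²π²)); higher powers xᵏ the same way, integrating xᵏ·cos(2nπx/L) by parts.
State is unnormalized: ∫|ψ|² dx = 2.9300, and ∫ψ*·x·ψ dx = 8.5849, so ⟨x⟩ = 8.5849 / 2.9300.
⟨x⟩ = 2.9300.

2.930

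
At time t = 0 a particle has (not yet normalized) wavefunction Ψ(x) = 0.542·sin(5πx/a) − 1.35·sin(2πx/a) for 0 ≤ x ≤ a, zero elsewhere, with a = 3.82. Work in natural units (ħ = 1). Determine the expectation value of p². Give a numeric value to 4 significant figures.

4.677

p² Ψ = −ħ² d²Ψ/dx²; ⟨p²⟩ = −ħ² ∫ Ψ*·Ψ'' dx / ∫|Ψ|² dx.
d²/dx² sin(jπx/a) = −(jπ/a)²·sin(jπx/a); on 0 ≤ x ≤ a, ∫sin²(jπx/a) dx = a/2 and ∫sin(jπx/a)·sin(lπx/a) dx = 0 for j ≠ l, so only diagonal terms survive in ∫|Ψ|² and ∫Ψ·Ψ″; ∫Ψ·Ψ′ dx = [Ψ²/2] between the walls = 0.
State is unnormalized: ∫|Ψ|² dx = 4.0421, and ∫Ψ*·(−ħ² Ψ'') dx = 18.905, so ⟨p²⟩ = 18.905 / 4.0421.
⟨p²⟩ = 4.6770.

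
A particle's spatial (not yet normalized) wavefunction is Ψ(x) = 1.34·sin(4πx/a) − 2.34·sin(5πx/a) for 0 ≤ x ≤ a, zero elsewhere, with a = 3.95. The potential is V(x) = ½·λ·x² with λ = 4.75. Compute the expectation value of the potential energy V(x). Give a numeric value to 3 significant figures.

⟨V⟩ = ∫ V(x)·|Ψ|² dx / ∫|Ψ|² dx.
On 0 ≤ x ≤ a (j ≠ l): ∫sin²(jπx/a) dx = a/2, ∫sin(jπx/a)·sin(lπx/a) dx = 0; diagonal moments ∫x·sin²(jπx/a) dx = a²/4, ∫x²·sin²(jπx/a) dx = a³·(1/6 − 1/(4j²π²)); cross terms ∫x·sin(jπx/a)·sin(lπx/a) dx = 0 for j + l even and −4jla²/(π²(j² − l²)²) for j + l odd, ∫x²·sin(jπx/a)·sin(lπx/a) dx = (−1)^(j+l)·4jla³/(π²(j² − l²)²); higher powers the same way via product-to-sum and parts.
State is unnormalized: ∫|Ψ|² dx = 14.361, and ∫Ψ*·V(x)·Ψ dx = 268.01, so ⟨V⟩ = 268.01 / 14.361.
⟨V⟩ = 18.663.

18.7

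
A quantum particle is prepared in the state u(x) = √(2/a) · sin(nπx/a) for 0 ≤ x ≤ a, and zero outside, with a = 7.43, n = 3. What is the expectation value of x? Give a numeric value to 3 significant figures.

⟨x⟩ = ∫ x·|u|² dx (integrals over the domain).
With sin²θ = (1 − cos2θ)/2 on 0 ≤ x ≤ a: ∫sin²(nπx/a) dx = a/2, ∫x·sin²(nπx/a) dx = a²/4, ∫x²·sin²(nπx/a) dx = a³·(1/6 − 1/(4n²π²)); higher powers xᵏ the same way, integrating xᵏ·cos(2nπx/a) by parts.
⟨x⟩ = 3.7150.

3.72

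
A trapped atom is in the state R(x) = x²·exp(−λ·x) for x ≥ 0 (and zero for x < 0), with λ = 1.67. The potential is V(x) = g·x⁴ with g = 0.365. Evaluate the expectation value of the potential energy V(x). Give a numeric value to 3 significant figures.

⟨V⟩ = ∫ V(x)·|R|² dx / ∫|R|² dx.
Every integrand reduces to terms xʲ·e^(−2λx) on [0, ∞); use ∫₀^∞ xʲ·e^(−2λx) dx = j!/(2λ)^(j+1).
State is unnormalized: ∫|R|² dx = 0.057740, and ∫R*·V(x)·R dx = 0.28451, so ⟨V⟩ = 0.28451 / 0.057740.
⟨V⟩ = 4.9274.

4.93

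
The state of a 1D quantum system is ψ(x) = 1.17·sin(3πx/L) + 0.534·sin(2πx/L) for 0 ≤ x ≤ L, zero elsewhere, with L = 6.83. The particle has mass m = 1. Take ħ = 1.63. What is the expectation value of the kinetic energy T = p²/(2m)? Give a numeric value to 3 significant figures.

2.29

T = −(ħ²/2m) d²/dx², so ⟨T⟩ = −(ħ²/2m) ∫ ψ*·ψ'' dx / ∫|ψ|² dx; with m = 1.
d²/dx² sin(jπx/L) = −(jπ/L)²·sin(jπx/L); on 0 ≤ x ≤ L, ∫sin²(jπx/L) dx = L/2 and ∫sin(jπx/L)·sin(lπx/L) dx = 0 for j ≠ l, so only diagonal terms survive in ∫|ψ|² and ∫ψ·ψ″; ∫ψ·ψ′ dx = [ψ²/2] between the walls = 0.
State is unnormalized: ∫|ψ|² dx = 5.6486, and ∫ψ*·(−ħ²/2m · ψ'') dx = 12.920, so ⟨T⟩ = 12.920 / 5.6486.
⟨T⟩ = 2.2873.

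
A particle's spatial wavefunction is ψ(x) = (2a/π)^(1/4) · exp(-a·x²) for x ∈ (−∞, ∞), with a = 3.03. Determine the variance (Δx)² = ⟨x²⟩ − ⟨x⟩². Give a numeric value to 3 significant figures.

Compute ⟨x⟩ and ⟨x²⟩ separately, then (Δx)² = ⟨x²⟩ − ⟨x⟩².
Gaussian moments: ∫x^(2j)·e^(−2ax²) dx = (2j−1)!!/(4a)^j · √(π/(2a)), odd powers integrate to 0; here √(π/(2a)) = 0.72001.
⟨x⟩ = 0.0000 and ⟨x²⟩ = 0.082508.
(Δx)² = 0.082508 − (0.0000)² = 0.082508.

0.0825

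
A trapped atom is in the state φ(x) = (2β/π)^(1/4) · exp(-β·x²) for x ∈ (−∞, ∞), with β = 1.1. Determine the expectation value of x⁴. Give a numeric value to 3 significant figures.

0.155

⟨x⁴⟩ = ∫ x⁴·|φ|² dx (integrals over the domain).
Gaussian moments: ∫x^(2j)·e^(−2βx²) dx = (2j−1)!!/(4β)^j · √(π/(2β)), odd powers integrate to 0; here √(π/(2β)) = 1.1950.
⟨x⁴⟩ = 0.15496.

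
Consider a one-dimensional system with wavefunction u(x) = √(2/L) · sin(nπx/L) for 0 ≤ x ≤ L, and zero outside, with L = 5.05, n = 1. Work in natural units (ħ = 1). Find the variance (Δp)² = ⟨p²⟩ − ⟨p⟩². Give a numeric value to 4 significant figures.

0.3870

Compute ⟨p⟩ and ⟨p²⟩ separately; (Δp)² = ⟨p²⟩ − ⟨p⟩².
d/dx sin(nπx/L) = (nπ/L)·cos(nπx/L) and d²/dx² sin(nπx/L) = −(nπ/L)²·sin(nπx/L); on 0 ≤ x ≤ L, ∫sin²(nπx/L) dx = L/2 and ∫sin(nπx/L)·cos(nπx/L) dx = 0.
⟨p⟩ = 0.0000 and ⟨p²⟩ = 0.38701.
(Δp)² = 0.38701 − (0.0000)² = 0.38701.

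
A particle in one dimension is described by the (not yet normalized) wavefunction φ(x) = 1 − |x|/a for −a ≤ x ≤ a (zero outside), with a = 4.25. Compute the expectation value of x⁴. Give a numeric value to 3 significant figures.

9.32

⟨x⁴⟩ = ∫ x⁴·|φ|² dx / ∫|φ|² dx (integrals over the domain).
φ is even, so ∫ over [−a, a] = 2∫₀ᵃ with φ = 1 − x/a there: ∫₀ᵃ (1 − x/a)² dx = a/3, ∫₀ᵃ x²(1 − x/a)² dx = a³/30, ∫₀ᵃ x⁴(1 − x/a)² dx = a⁵/105.
State is unnormalized: ∫|φ|² dx = 2.8333, and ∫φ*·x⁴·φ dx = 26.411, so ⟨x⁴⟩ = 26.411 / 2.8333.
⟨x⁴⟩ = 9.3215.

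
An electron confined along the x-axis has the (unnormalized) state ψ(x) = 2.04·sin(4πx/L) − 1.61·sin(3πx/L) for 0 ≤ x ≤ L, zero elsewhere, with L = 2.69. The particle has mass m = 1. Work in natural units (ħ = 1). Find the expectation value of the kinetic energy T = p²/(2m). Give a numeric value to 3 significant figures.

T = −(ħ²/2m) d²/dx², so ⟨T⟩ = −(ħ²/2m) ∫ ψ*·ψ'' dx / ∫|ψ|² dx; with m = 1.
d²/dx² sin(jπx/L) = −(jπ/L)²·sin(jπx/L); on 0 ≤ x ≤ L, ∫sin²(jπx/L) dx = L/2 and ∫sin(jπx/L)·sin(lπx/L) dx = 0 for j ≠ l, so only diagonal terms survive in ∫|ψ|² and ∫ψ·ψ″; ∫ψ·ψ′ dx = [ψ²/2] between the walls = 0.
State is unnormalized: ∫|ψ|² dx = 9.0837, and ∫ψ*·(−ħ²/2m · ψ'') dx = 82.474, so ⟨T⟩ = 82.474 / 9.0837.
⟨T⟩ = 9.0793.

9.08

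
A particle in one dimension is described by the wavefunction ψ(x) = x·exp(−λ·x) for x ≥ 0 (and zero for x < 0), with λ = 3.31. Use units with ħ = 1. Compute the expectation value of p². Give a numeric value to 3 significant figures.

11.0

p² ψ = −ħ² d²ψ/dx²; ⟨p²⟩ = −ħ² ∫ ψ*·ψ'' dx / ∫|ψ|² dx.
Differentiate x·exp(−λ·x) with the product rule; every integrand then reduces to terms xʲ·e^(−2λx) on [0, ∞), with ∫₀^∞ xʲ·e^(−2λx) dx = j!/(2λ)^(j+1).
State is unnormalized: ∫|ψ|² dx = 0.0068938, and ∫ψ*·(−ħ² ψ'') dx = 0.075529, so ⟨p²⟩ = 0.075529 / 0.0068938.
⟨p²⟩ = 10.956.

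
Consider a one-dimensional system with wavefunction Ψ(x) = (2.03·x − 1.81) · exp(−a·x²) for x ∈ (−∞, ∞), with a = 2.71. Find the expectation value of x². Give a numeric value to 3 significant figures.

⟨x²⟩ = ∫ x²·|Ψ|² dx / ∫|Ψ|² dx (integrals over the domain).
Expand each integrand as polynomial × e^(−2ax²) and use ∫x^(2j)·e^(−2ax²) dx = (2j−1)!!/(4a)^j · √(π/(2a)), odd powers → 0; here √(π/(2a)) = 0.76133.
State is unnormalized: ∫|Ψ|² dx = 2.7836, and ∫Ψ*·x²·Ψ dx = 0.31019, so ⟨x²⟩ = 0.31019 / 2.7836.
⟨x²⟩ = 0.11143.

0.111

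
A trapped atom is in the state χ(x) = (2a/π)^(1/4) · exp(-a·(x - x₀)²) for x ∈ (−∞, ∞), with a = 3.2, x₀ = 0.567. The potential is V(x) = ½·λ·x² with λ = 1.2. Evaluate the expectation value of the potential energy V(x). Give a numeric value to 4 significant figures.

⟨V⟩ = ∫ V(x)·|χ|² dx.
Gaussian moments (u = x − x₀): ∫u^(2j)·e^(−2au²) du = (2j−1)!!/(4a)^j · √(π/(2a)), odd powers integrate to 0; here √(π/(2a)) = 0.70062.
⟨V⟩ = 0.23977.

0.2398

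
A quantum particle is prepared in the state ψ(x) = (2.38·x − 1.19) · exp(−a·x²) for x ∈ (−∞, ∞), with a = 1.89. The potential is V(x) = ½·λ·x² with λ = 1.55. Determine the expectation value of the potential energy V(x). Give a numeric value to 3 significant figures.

0.173

⟨V⟩ = ∫ V(x)·|ψ|² dx / ∫|ψ|² dx.
Expand each integrand as polynomial × e^(−2ax²) and use ∫x^(2j)·e^(−2ax²) dx = (2j−1)!!/(4a)^j · √(π/(2a)), odd powers → 0; here √(π/(2a)) = 0.91165.
State is unnormalized: ∫|ψ|² dx = 1.9741, and ∫ψ*·V(x)·ψ dx = 0.34241, so ⟨V⟩ = 0.34241 / 1.9741.
⟨V⟩ = 0.17346.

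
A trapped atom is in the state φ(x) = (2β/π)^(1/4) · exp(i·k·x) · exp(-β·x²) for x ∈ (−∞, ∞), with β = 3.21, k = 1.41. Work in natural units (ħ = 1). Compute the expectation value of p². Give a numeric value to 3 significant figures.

p² φ = −ħ² d²φ/dx²; ⟨p²⟩ = −ħ² ∫ φ*·φ'' dx.
Gaussian moments: ∫x^(2j)·e^(−2βx²) dx = (2j−1)!!/(4β)^j · √(π/(2β)), odd powers integrate to 0; here √(π/(2β)) = 0.69953. Derivatives: φ′ = (ik − 2βx)·φ, φ″ = ((ik − 2βx)² − 2β)·φ; the odd-in-x pieces drop out.
⟨p²⟩ = 5.1981.

5.20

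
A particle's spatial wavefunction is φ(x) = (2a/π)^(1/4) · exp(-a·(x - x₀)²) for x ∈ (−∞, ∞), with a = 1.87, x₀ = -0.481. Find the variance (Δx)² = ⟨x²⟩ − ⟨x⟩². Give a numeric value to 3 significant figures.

0.134

Compute ⟨x⟩ and ⟨x²⟩ separately, then (Δx)² = ⟨x²⟩ − ⟨x⟩².
Gaussian moments (u = x − x₀): ∫u^(2j)·e^(−2au²) du = (2j−1)!!/(4a)^j · √(π/(2a)), odd powers integrate to 0; here √(π/(2a)) = 0.91651.
⟨x⟩ = -0.48100 and ⟨x²⟩ = 0.36505.
(Δx)² = 0.36505 − (-0.48100)² = 0.13369.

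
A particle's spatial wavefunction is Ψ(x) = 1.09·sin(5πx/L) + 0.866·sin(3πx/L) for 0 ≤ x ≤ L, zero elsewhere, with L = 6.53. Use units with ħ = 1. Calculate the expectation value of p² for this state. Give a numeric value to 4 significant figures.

4.353

p² Ψ = −ħ² d²Ψ/dx²; ⟨p²⟩ = −ħ² ∫ Ψ*·Ψ'' dx / ∫|Ψ|² dx.
d²/dx² sin(jπx/L) = −(jπ/L)²·sin(jπx/L); on 0 ≤ x ≤ L, ∫sin²(jπx/L) dx = L/2 and ∫sin(jπx/L)·sin(lπx/L) dx = 0 for j ≠ l, so only diagonal terms survive in ∫|Ψ|² and ∫Ψ·Ψ″; ∫Ψ·Ψ′ dx = [Ψ²/2] between the walls = 0.
State is unnormalized: ∫|Ψ|² dx = 6.3278, and ∫Ψ*·(−ħ² Ψ'') dx = 27.547, so ⟨p²⟩ = 27.547 / 6.3278.
⟨p²⟩ = 4.3534.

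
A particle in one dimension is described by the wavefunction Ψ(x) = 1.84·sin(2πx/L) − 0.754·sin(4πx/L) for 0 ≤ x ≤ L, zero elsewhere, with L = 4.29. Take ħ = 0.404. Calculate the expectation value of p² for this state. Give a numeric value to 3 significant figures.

p² Ψ = −ħ² d²Ψ/dx²; ⟨p²⟩ = −ħ² ∫ Ψ*·Ψ'' dx / ∫|Ψ|² dx.
d²/dx² sin(jπx/L) = −(jπ/L)²·sin(jπx/L); on 0 ≤ x ≤ L, ∫sin²(jπx/L) dx = L/2 and ∫sin(jπx/L)·sin(lπx/L) dx = 0 for j ≠ l, so only diagonal terms survive in ∫|Ψ|² and ∫Ψ·Ψ″; ∫Ψ·Ψ′ dx = [Ψ²/2] between the walls = 0.
State is unnormalized: ∫|Ψ|² dx = 8.4816, and ∫Ψ*·(−ħ² Ψ'') dx = 4.2504, so ⟨p²⟩ = 4.2504 / 8.4816.
⟨p²⟩ = 0.50113.

0.501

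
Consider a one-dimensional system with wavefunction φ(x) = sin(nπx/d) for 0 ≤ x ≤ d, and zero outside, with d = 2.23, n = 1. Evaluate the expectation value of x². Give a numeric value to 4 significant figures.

⟨x²⟩ = ∫ x²·|φ|² dx / ∫|φ|² dx (integrals over the domain).
With sin²θ = (1 − cos2θ)/2 on 0 ≤ x ≤ d: ∫sin²(nπx/d) dx = d/2, ∫x·sin²(nπx/d) dx = d²/4, ∫x²·sin²(nπx/d) dx = d³·(1/6 − 1/(4n²π²)); higher powers xᵏ the same way, integrating xᵏ·cos(2nπx/d) by parts.
State is unnormalized: ∫|φ|² dx = 1.1150, and ∫φ*·x²·φ dx = 1.5674, so ⟨x²⟩ = 1.5674 / 1.1150.
⟨x²⟩ = 1.4057.

1.406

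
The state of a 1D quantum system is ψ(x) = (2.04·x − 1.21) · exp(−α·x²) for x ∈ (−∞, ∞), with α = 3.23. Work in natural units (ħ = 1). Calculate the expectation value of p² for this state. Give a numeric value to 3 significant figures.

p² ψ = −ħ² d²ψ/dx²; ⟨p²⟩ = −ħ² ∫ ψ*·ψ'' dx / ∫|ψ|² dx.
Expand each integrand as polynomial × e^(−2αx²) and use ∫x^(2j)·e^(−2αx²) dx = (2j−1)!!/(4α)^j · √(π/(2α)), odd powers → 0; here √(π/(2α)) = 0.69736. Differentiate with the product rule, d/dx e^(−αx²) = −2αx·e^(−αx²).
State is unnormalized: ∫|ψ|² dx = 1.2456, and ∫ψ*·(−ħ² ψ'') dx = 5.4745, so ⟨p²⟩ = 5.4745 / 1.2456.
⟨p²⟩ = 4.3949.

4.39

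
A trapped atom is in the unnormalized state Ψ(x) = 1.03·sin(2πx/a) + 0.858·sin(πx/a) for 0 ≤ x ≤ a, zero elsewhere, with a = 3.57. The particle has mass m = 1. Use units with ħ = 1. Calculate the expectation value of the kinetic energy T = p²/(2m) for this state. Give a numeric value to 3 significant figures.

1.07

T = −(ħ²/2m) d²/dx², so ⟨T⟩ = −(ħ²/2m) ∫ Ψ*·Ψ'' dx / ∫|Ψ|² dx; with m = 1.
d²/dx² sin(jπx/a) = −(jπ/a)²·sin(jπx/a); on 0 ≤ x ≤ a, ∫sin²(jπx/a) dx = a/2 and ∫sin(jπx/a)·sin(lπx/a) dx = 0 for j ≠ l, so only diagonal terms survive in ∫|Ψ|² and ∫Ψ·Ψ″; ∫Ψ·Ψ′ dx = [Ψ²/2] between the walls = 0.
State is unnormalized: ∫|Ψ|² dx = 3.2078, and ∫Ψ*·(−ħ²/2m · Ψ'') dx = 3.4418, so ⟨T⟩ = 3.4418 / 3.2078.
⟨T⟩ = 1.0729.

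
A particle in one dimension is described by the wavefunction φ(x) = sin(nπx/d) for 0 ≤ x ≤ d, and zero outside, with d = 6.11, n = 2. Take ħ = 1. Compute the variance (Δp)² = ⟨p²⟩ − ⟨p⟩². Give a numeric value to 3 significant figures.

Compute ⟨p⟩ and ⟨p²⟩ separately; (Δp)² = ⟨p²⟩ − ⟨p⟩².
d/dx sin(nπx/d) = (nπ/d)·cos(nπx/d) and d²/dx² sin(nπx/d) = −(nπ/d)²·sin(nπx/d); on 0 ≤ x ≤ d, ∫sin²(nπx/d) dx = d/2 and ∫sin(nπx/d)·cos(nπx/d) dx = 0.
Normalization: ∫|φ|² dx = 3.0550.
⟨p⟩ = 0.0000 and ⟨p²⟩ = 1.0575.
(Δp)² = 1.0575 − (0.0000)² = 1.0575.

1.06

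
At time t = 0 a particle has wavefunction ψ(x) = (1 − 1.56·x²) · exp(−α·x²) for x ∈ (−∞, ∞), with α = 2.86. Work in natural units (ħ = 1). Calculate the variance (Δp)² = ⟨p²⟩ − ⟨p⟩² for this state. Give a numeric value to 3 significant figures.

5.12

Compute ⟨p⟩ and ⟨p²⟩ separately; (Δp)² = ⟨p²⟩ − ⟨p⟩².
Expand each integrand as polynomial × e^(−2αx²) and use ∫x^(2j)·e^(−2αx²) dx = (2j−1)!!/(4α)^j · √(π/(2α)), odd powers → 0; here √(π/(2α)) = 0.74110. Differentiate with the product rule, d/dx e^(−αx²) = −2αx·e^(−αx²).
Normalization: ∫|ψ|² dx = 0.58032.
⟨p⟩ = 0.0000 and ⟨p²⟩ = 5.1239.
(Δp)² = 5.1239 − (0.0000)² = 5.1239.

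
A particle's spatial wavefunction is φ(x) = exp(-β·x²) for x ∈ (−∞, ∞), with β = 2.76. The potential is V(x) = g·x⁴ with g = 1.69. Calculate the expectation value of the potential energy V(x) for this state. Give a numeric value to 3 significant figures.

⟨V⟩ = ∫ V(x)·|φ|² dx / ∫|φ|² dx.
Gaussian moments: ∫x^(2j)·e^(−2βx²) dx = (2j−1)!!/(4β)^j · √(π/(2β)), odd powers integrate to 0; here √(π/(2β)) = 0.75441.
State is unnormalized: ∫|φ|² dx = 0.75441, and ∫φ*·V(x)·φ dx = 0.031382, so ⟨V⟩ = 0.031382 / 0.75441.
⟨V⟩ = 0.041598.

0.0416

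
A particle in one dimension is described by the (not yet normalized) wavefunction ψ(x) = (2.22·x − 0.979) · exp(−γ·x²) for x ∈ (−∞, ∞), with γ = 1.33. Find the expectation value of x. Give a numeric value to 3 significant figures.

⟨x⟩ = ∫ x·|ψ|² dx / ∫|ψ|² dx (integrals over the domain).
Expand each integrand as polynomial × e^(−2γx²) and use ∫x^(2j)·e^(−2γx²) dx = (2j−1)!!/(4γ)^j · √(π/(2γ)), odd powers → 0; here √(π/(2γ)) = 1.0868.
State is unnormalized: ∫|ψ|² dx = 2.0484, and ∫ψ*·x·ψ dx = -0.88795, so ⟨x⟩ = -0.88795 / 2.0484.
⟨x⟩ = -0.43349.

-0.433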